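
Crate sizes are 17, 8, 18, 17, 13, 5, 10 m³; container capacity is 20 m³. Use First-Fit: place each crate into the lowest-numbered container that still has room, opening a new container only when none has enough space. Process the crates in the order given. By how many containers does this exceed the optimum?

1

First-Fit: [17] [8,5] [18] [17] [13] [10] → 6 containers.
Total size 88 m³; any packing needs at least ⌈88/20⌉ = 5 containers.
An optimal packing achieves that bound: [18] [17] [17] [13,5] [10,8] → 5 containers.
Excess: 6 − 5 = 1.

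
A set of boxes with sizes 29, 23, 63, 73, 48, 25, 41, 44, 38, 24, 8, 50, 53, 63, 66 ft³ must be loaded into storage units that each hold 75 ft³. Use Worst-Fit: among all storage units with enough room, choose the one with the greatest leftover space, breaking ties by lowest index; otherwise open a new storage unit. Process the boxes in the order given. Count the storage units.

Put 29 ft³ in storage unit 1; 46 ft³ remain.
Put 23 ft³ in storage unit 1; 23 ft³ remain.
Put 63 ft³ in storage unit 2; 12 ft³ remain.
Put 73 ft³ in storage unit 3; 2 ft³ remain.
Put 48 ft³ in storage unit 4; 27 ft³ remain.
Put 25 ft³ in storage unit 4; 2 ft³ remain.
Put 41 ft³ in storage unit 5; 34 ft³ remain.
Put 44 ft³ in storage unit 6; 31 ft³ remain.
Put 38 ft³ in storage unit 7; 37 ft³ remain.
Put 24 ft³ in storage unit 7; 13 ft³ remain.
Put 8 ft³ in storage unit 5; 26 ft³ remain.
Put 50 ft³ in storage unit 8; 25 ft³ remain.
Put 53 ft³ in storage unit 9; 22 ft³ remain.
Put 63 ft³ in storage unit 10; 12 ft³ remain.
Put 66 ft³ in storage unit 11; 9 ft³ remain.
Final storage units: [29,23] [63] [73] [48,25] [41,8] [44] [38,24] [50] [53] [63] [66].

11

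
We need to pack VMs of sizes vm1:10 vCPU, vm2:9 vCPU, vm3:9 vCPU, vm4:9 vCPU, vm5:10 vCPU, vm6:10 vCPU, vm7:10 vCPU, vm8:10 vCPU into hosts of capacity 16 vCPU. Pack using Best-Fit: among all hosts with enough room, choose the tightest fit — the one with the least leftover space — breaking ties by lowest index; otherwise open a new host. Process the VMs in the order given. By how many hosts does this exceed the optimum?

0

Best-Fit: [10] [9] [9] [9] [10] [10] [10] [10] → 8 hosts.
8 VMs exceed 8 vCPU (half the capacity), and no two of those can share a host, so at least 8 hosts are needed.
So 8 is already optimal.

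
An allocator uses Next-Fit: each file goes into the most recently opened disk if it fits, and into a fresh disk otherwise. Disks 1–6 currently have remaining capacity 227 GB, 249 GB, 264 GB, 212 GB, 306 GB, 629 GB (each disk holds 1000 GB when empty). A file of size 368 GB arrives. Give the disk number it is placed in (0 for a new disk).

6

Next-Fit only looks at disk 6, which has 629 GB free.
368 GB fits there.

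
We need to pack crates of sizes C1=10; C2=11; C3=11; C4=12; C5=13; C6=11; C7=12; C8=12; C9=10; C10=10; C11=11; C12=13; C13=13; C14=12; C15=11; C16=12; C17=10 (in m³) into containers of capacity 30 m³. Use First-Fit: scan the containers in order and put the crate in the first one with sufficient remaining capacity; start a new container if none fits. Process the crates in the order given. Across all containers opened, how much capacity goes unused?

46

container 1: place C1 (10 m³), 20 m³ left
container 1: place C2 (11 m³), 9 m³ left
container 2: place C3 (11 m³), 19 m³ left
container 2: place C4 (12 m³), 7 m³ left
container 3: place C5 (13 m³), 17 m³ left
container 3: place C6 (11 m³), 6 m³ left
container 4: place C7 (12 m³), 18 m³ left
container 4: place C8 (12 m³), 6 m³ left
container 5: place C9 (10 m³), 20 m³ left
container 5: place C10 (10 m³), 10 m³ left
container 6: place C11 (11 m³), 19 m³ left
container 6: place C12 (13 m³), 6 m³ left
container 7: place C13 (13 m³), 17 m³ left
container 7: place C14 (12 m³), 5 m³ left
container 8: place C15 (11 m³), 19 m³ left
container 8: place C16 (12 m³), 7 m³ left
container 5: place C17 (10 m³), 0 m³ left
8 containers × 30 m³ = 240 m³; used 194 m³; unused 46 m³.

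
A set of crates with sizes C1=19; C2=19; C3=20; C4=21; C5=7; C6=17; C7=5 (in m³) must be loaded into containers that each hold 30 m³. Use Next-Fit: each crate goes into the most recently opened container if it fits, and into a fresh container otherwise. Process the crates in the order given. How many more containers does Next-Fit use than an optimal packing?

0

Next-Fit: [19] [19] [20] [21,7] [17,5] → 5 containers.
5 crates exceed 15 m³ (half the capacity), and no two of those can share a container, so at least 5 containers are needed.
So 5 is already optimal.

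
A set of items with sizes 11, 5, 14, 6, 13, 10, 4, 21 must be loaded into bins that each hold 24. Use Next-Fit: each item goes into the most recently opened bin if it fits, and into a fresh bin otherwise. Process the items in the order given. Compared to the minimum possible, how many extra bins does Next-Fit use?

1

Next-Fit: [11,5] [14,6] [13,10] [4] [21] → 5 bins.
Total size 84; any packing needs at least ⌈84/24⌉ = 4 bins.
An optimal packing achieves that bound: [21] [14,10] [13,11] [6,5,4] → 4 bins.
Excess: 5 − 4 = 1.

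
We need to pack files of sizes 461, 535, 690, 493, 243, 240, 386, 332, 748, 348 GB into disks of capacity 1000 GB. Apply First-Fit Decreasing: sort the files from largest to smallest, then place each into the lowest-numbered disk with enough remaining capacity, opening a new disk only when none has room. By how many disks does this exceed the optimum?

0

First-Fit Decreasing: [748,243] [690,240] [535,461] [493,386] [348,332] → 5 disks.
Total size 4476 GB; any packing needs at least ⌈4476/1000⌉ = 5 disks.
So 5 is already optimal.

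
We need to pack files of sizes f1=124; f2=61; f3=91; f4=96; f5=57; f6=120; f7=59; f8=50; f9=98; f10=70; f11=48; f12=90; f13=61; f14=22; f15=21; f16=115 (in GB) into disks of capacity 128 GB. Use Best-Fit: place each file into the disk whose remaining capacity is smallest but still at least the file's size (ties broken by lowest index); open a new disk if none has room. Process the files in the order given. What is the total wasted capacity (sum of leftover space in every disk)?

Put f1 (124 GB) in disk 1; 4 GB remain.
Put f2 (61 GB) in disk 2; 67 GB remain.
Put f3 (91 GB) in disk 3; 37 GB remain.
Put f4 (96 GB) in disk 4; 32 GB remain.
Put f5 (57 GB) in disk 2; 10 GB remain.
Put f6 (120 GB) in disk 5; 8 GB remain.
Put f7 (59 GB) in disk 6; 69 GB remain.
Put f8 (50 GB) in disk 6; 19 GB remain.
Put f9 (98 GB) in disk 7; 30 GB remain.
Put f10 (70 GB) in disk 8; 58 GB remain.
Put f11 (48 GB) in disk 8; 10 GB remain.
Put f12 (90 GB) in disk 9; 38 GB remain.
Put f13 (61 GB) in disk 10; 67 GB remain.
Put f14 (22 GB) in disk 7; 8 GB remain.
Put f15 (21 GB) in disk 4; 11 GB remain.
Put f16 (115 GB) in disk 11; 13 GB remain.
11 disks × 128 GB = 1408 GB; used 1183 GB; unused 225 GB.

225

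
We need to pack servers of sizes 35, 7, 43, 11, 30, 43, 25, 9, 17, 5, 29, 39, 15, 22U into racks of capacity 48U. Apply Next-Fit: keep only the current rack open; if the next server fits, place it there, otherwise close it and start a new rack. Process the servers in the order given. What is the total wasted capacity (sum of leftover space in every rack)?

35U → rack 1 (remaining 13U)
7U → rack 1 (remaining 6U)
43U → rack 2 (remaining 5U)
11U → rack 3 (remaining 37U)
30U → rack 3 (remaining 7U)
43U → rack 4 (remaining 5U)
25U → rack 5 (remaining 23U)
9U → rack 5 (remaining 14U)
17U → rack 6 (remaining 31U)
5U → rack 6 (remaining 26U)
29U → rack 7 (remaining 19U)
39U → rack 8 (remaining 9U)
15U → rack 9 (remaining 33U)
22U → rack 9 (remaining 11U)
9 racks × 48U = 432U; used 330U; unused 102U.

102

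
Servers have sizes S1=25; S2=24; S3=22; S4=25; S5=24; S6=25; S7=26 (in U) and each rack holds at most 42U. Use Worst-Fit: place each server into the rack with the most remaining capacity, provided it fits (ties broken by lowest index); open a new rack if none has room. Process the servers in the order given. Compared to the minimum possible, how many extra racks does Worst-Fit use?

Worst-Fit: [25] [24] [22] [25] [24] [25] [26] → 7 racks.
7 servers exceed 21U (half the capacity), and no two of those can share a rack, so at least 7 racks are needed.
So 7 is already optimal.

0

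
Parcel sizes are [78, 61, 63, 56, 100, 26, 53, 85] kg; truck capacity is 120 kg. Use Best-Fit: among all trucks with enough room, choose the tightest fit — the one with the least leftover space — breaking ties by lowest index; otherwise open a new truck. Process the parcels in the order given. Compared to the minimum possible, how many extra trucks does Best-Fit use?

0

Best-Fit: [78,26] [61,53] [63,56] [100] [85] → 5 trucks.
Total size 522 kg; any packing needs at least ⌈522/120⌉ = 5 trucks.
So 5 is already optimal.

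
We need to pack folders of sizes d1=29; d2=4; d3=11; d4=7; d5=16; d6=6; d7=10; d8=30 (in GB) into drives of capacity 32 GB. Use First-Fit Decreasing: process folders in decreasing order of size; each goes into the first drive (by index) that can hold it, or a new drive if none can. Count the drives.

4 drives

Sorted descending: 30, 29, 16, 11, 10, 7, 6, 4.
Put 30 GB in drive 1; 2 GB remain.
Put 29 GB in drive 2; 3 GB remain.
Put 16 GB in drive 3; 16 GB remain.
Put 11 GB in drive 3; 5 GB remain.
Put 10 GB in drive 4; 22 GB remain.
Put 7 GB in drive 4; 15 GB remain.
Put 6 GB in drive 4; 9 GB remain.
Put 4 GB in drive 3; 1 GB remain.
Final drives: [30] [29] [16,11,4] [10,7,6].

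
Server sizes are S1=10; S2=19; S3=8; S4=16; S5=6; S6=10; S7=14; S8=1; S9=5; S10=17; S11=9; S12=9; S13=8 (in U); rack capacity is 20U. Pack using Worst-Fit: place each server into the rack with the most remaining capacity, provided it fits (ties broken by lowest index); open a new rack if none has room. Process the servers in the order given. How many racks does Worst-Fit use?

Put S1 (10U) in rack 1; 10U remain.
Put S2 (19U) in rack 2; 1U remain.
Put S3 (8U) in rack 1; 2U remain.
Put S4 (16U) in rack 3; 4U remain.
Put S5 (6U) in rack 4; 14U remain.
Put S6 (10U) in rack 4; 4U remain.
Put S7 (14U) in rack 5; 6U remain.
Put S8 (1U) in rack 5; 5U remain.
Put S9 (5U) in rack 5; 0U remain.
Put S10 (17U) in rack 6; 3U remain.
Put S11 (9U) in rack 7; 11U remain.
Put S12 (9U) in rack 7; 2U remain.
Put S13 (8U) in rack 8; 12U remain.
Final racks: [10,8] [19] [16] [6,10] [14,1,5] [17] [9,9] [8].

8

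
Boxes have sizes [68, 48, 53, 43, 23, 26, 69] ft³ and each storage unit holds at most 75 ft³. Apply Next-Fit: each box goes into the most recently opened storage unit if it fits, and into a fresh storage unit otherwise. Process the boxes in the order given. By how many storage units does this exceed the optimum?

1

Next-Fit: [68] [48] [53] [43,23] [26] [69] → 6 storage units.
Total size 330 ft³; any packing needs at least ⌈330/75⌉ = 5 storage units.
An optimal packing achieves that bound: [69] [68] [53] [48,26] [43,23] → 5 storage units.
Excess: 6 − 5 = 1.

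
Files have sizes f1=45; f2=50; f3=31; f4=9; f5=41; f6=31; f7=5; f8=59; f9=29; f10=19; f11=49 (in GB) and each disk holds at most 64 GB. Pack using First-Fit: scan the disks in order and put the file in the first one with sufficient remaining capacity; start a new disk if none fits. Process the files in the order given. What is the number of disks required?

7 disks

disk 1: place f1 (45 GB), 19 GB left
disk 2: place f2 (50 GB), 14 GB left
disk 3: place f3 (31 GB), 33 GB left
disk 1: place f4 (9 GB), 10 GB left
disk 4: place f5 (41 GB), 23 GB left
disk 3: place f6 (31 GB), 2 GB left
disk 1: place f7 (5 GB), 5 GB left
disk 5: place f8 (59 GB), 5 GB left
disk 6: place f9 (29 GB), 35 GB left
disk 4: place f10 (19 GB), 4 GB left
disk 7: place f11 (49 GB), 15 GB left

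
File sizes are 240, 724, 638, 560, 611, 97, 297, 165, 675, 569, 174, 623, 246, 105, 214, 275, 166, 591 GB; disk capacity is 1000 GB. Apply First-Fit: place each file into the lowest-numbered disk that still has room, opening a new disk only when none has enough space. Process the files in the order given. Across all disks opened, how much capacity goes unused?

1030

disk 1: place 240 GB, 760 GB left
disk 1: place 724 GB, 36 GB left
disk 2: place 638 GB, 362 GB left
disk 3: place 560 GB, 440 GB left
disk 4: place 611 GB, 389 GB left
disk 2: place 97 GB, 265 GB left
disk 3: place 297 GB, 143 GB left
disk 2: place 165 GB, 100 GB left
disk 5: place 675 GB, 325 GB left
disk 6: place 569 GB, 431 GB left
disk 4: place 174 GB, 215 GB left
disk 7: place 623 GB, 377 GB left
disk 5: place 246 GB, 79 GB left
disk 3: place 105 GB, 38 GB left
disk 4: place 214 GB, 1 GB left
disk 6: place 275 GB, 156 GB left
disk 7: place 166 GB, 211 GB left
disk 8: place 591 GB, 409 GB left
8 disks × 1000 GB = 8000 GB; used 6970 GB; unused 1030 GB.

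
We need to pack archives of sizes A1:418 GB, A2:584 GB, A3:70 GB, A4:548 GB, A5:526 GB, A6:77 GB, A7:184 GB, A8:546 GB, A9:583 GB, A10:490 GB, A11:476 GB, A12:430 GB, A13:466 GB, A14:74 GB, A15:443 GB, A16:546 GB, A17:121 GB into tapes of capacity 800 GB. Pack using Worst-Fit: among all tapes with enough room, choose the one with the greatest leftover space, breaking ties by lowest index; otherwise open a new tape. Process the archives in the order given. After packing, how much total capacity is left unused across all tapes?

3018

tape 1: place A1 (418 GB), 382 GB left
tape 2: place A2 (584 GB), 216 GB left
tape 1: place A3 (70 GB), 312 GB left
tape 3: place A4 (548 GB), 252 GB left
tape 4: place A5 (526 GB), 274 GB left
tape 1: place A6 (77 GB), 235 GB left
tape 4: place A7 (184 GB), 90 GB left
tape 5: place A8 (546 GB), 254 GB left
tape 6: place A9 (583 GB), 217 GB left
tape 7: place A10 (490 GB), 310 GB left
tape 8: place A11 (476 GB), 324 GB left
tape 9: place A12 (430 GB), 370 GB left
tape 10: place A13 (466 GB), 334 GB left
tape 9: place A14 (74 GB), 296 GB left
tape 11: place A15 (443 GB), 357 GB left
tape 12: place A16 (546 GB), 254 GB left
tape 11: place A17 (121 GB), 236 GB left
12 tapes × 800 GB = 9600 GB; used 6582 GB; unused 3018 GB.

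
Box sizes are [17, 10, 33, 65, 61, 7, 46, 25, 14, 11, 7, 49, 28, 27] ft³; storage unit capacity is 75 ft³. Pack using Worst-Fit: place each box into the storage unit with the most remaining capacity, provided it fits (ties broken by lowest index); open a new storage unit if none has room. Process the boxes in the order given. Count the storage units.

Put 17 ft³ in storage unit 1; 58 ft³ remain.
Put 10 ft³ in storage unit 1; 48 ft³ remain.
Put 33 ft³ in storage unit 1; 15 ft³ remain.
Put 65 ft³ in storage unit 2; 10 ft³ remain.
Put 61 ft³ in storage unit 3; 14 ft³ remain.
Put 7 ft³ in storage unit 1; 8 ft³ remain.
Put 46 ft³ in storage unit 4; 29 ft³ remain.
Put 25 ft³ in storage unit 4; 4 ft³ remain.
Put 14 ft³ in storage unit 3; 0 ft³ remain.
Put 11 ft³ in storage unit 5; 64 ft³ remain.
Put 7 ft³ in storage unit 5; 57 ft³ remain.
Put 49 ft³ in storage unit 5; 8 ft³ remain.
Put 28 ft³ in storage unit 6; 47 ft³ remain.
Put 27 ft³ in storage unit 6; 20 ft³ remain.
Final storage units: [17,10,33,7] [65] [61,14] [46,25] [11,7,49] [28,27].

6 storage units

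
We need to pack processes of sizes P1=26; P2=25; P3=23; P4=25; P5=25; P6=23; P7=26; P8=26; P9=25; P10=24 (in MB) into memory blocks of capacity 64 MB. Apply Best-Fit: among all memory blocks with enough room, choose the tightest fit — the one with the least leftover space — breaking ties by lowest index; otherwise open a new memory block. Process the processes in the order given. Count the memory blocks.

5

Put P1 (26 MB) in memory block 1; 38 MB remain.
Put P2 (25 MB) in memory block 1; 13 MB remain.
Put P3 (23 MB) in memory block 2; 41 MB remain.
Put P4 (25 MB) in memory block 2; 16 MB remain.
Put P5 (25 MB) in memory block 3; 39 MB remain.
Put P6 (23 MB) in memory block 3; 16 MB remain.
Put P7 (26 MB) in memory block 4; 38 MB remain.
Put P8 (26 MB) in memory block 4; 12 MB remain.
Put P9 (25 MB) in memory block 5; 39 MB remain.
Put P10 (24 MB) in memory block 5; 15 MB remain.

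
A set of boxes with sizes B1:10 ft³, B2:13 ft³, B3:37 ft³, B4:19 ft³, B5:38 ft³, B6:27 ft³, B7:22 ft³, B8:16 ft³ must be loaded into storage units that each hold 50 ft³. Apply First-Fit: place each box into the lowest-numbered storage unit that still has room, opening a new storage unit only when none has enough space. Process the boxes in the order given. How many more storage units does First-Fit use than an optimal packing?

First-Fit: [10,13,19] [37] [38] [27,22] [16] → 5 storage units.
Total size 182 ft³; any packing needs at least ⌈182/50⌉ = 4 storage units.
An optimal packing achieves that bound: [38,10] [37,13] [27,22] [19,16] → 4 storage units.
Excess: 5 − 4 = 1.

1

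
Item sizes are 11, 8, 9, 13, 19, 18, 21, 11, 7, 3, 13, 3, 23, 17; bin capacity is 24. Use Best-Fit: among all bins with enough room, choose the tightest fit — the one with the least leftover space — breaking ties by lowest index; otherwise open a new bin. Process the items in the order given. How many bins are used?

bin 1: place 11, 13 left
bin 1: place 8, 5 left
bin 2: place 9, 15 left
bin 2: place 13, 2 left
bin 3: place 19, 5 left
bin 4: place 18, 6 left
bin 5: place 21, 3 left
bin 6: place 11, 13 left
bin 6: place 7, 6 left
bin 5: place 3, 0 left
bin 7: place 13, 11 left
bin 1: place 3, 2 left
bin 8: place 23, 1 left
bin 9: place 17, 7 left

9 bins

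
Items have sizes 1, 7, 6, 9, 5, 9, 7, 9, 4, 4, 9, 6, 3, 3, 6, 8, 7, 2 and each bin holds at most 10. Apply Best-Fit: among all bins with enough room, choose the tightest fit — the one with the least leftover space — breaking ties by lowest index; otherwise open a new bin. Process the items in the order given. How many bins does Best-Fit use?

bin 1: place 1, 9 left
bin 1: place 7, 2 left
bin 2: place 6, 4 left
bin 3: place 9, 1 left
bin 4: place 5, 5 left
bin 5: place 9, 1 left
bin 6: place 7, 3 left
bin 7: place 9, 1 left
bin 2: place 4, 0 left
bin 4: place 4, 1 left
bin 8: place 9, 1 left
bin 9: place 6, 4 left
bin 6: place 3, 0 left
bin 9: place 3, 1 left
bin 10: place 6, 4 left
bin 11: place 8, 2 left
bin 12: place 7, 3 left
bin 1: place 2, 0 left

12 bins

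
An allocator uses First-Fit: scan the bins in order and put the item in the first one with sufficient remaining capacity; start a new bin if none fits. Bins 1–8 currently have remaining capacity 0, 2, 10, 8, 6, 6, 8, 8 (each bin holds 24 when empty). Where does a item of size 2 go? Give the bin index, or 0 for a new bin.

2

Bins with room: bin 2 (2), bin 3 (10), bin 4 (8), bin 5 (6), bin 6 (6), bin 7 (8), bin 8 (8).
The first with room is bin 2.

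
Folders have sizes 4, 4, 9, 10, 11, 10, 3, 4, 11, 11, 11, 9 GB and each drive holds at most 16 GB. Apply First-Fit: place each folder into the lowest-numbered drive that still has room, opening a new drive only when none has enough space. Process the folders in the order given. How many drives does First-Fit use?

9 drives

drive 1: place 4 GB, 12 GB left
drive 1: place 4 GB, 8 GB left
drive 2: place 9 GB, 7 GB left
drive 3: place 10 GB, 6 GB left
drive 4: place 11 GB, 5 GB left
drive 5: place 10 GB, 6 GB left
drive 1: place 3 GB, 5 GB left
drive 1: place 4 GB, 1 GB left
drive 6: place 11 GB, 5 GB left
drive 7: place 11 GB, 5 GB left
drive 8: place 11 GB, 5 GB left
drive 9: place 9 GB, 7 GB left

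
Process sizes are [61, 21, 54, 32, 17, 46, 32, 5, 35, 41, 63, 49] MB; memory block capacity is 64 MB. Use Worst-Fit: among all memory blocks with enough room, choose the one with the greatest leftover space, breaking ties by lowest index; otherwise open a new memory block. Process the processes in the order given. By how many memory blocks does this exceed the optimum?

Worst-Fit: [61] [21,32] [54] [17,46] [32,5] [35] [41] [63] [49] → 9 memory blocks.
Total size 456 MB; any packing needs at least ⌈456/64⌉ = 8 memory blocks.
An optimal packing achieves that bound: [63] [61] [54,5] [49] [46,17] [41,21] [35] [32,32] → 8 memory blocks.
Excess: 9 − 8 = 1.

1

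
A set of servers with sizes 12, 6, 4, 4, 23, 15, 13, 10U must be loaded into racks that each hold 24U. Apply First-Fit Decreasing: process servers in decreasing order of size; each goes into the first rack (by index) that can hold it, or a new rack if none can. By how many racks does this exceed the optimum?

0

First-Fit Decreasing: [23] [15,6] [13,10] [12,4,4] → 4 racks.
Total size 87U; any packing needs at least ⌈87/24⌉ = 4 racks.
So 4 is already optimal.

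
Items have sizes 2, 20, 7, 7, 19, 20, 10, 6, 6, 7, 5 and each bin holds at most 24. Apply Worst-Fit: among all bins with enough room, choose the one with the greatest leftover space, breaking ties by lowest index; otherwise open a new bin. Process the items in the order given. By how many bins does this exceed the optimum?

Worst-Fit: [2,20] [7,7,10] [19,5] [20] [6,6,7] → 5 bins.
Total size 109; any packing needs at least ⌈109/24⌉ = 5 bins.
So 5 is already optimal.

0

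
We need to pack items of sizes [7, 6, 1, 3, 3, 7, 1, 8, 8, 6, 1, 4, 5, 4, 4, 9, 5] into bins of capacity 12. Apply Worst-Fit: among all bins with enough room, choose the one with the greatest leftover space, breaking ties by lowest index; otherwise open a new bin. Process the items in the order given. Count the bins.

bin 1: place 7, 5 left
bin 2: place 6, 6 left
bin 2: place 1, 5 left
bin 1: place 3, 2 left
bin 2: place 3, 2 left
bin 3: place 7, 5 left
bin 3: place 1, 4 left
bin 4: place 8, 4 left
bin 5: place 8, 4 left
bin 6: place 6, 6 left
bin 6: place 1, 5 left
bin 6: place 4, 1 left
bin 7: place 5, 7 left
bin 7: place 4, 3 left
bin 3: place 4, 0 left
bin 8: place 9, 3 left
bin 9: place 5, 7 left
Final bins: [7,3] [6,1,3] [7,1,4] [8] [8] [6,1,4] [5,4] [9] [5].

9 bins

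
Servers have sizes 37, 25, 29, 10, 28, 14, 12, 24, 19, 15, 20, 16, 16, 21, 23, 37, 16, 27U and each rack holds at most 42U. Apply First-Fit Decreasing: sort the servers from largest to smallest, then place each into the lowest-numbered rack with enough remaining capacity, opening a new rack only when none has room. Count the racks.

Sorted descending: 37, 37, 29, 28, 27, 25, 24, 23, 21, 20, 19, 16, 16, 16, 15, 14, 12, 10.
37U → rack 1 (remaining 5U)
37U → rack 2 (remaining 5U)
29U → rack 3 (remaining 13U)
28U → rack 4 (remaining 14U)
27U → rack 5 (remaining 15U)
25U → rack 6 (remaining 17U)
24U → rack 7 (remaining 18U)
23U → rack 8 (remaining 19U)
21U → rack 9 (remaining 21U)
20U → rack 9 (remaining 1U)
19U → rack 8 (remaining 0U)
16U → rack 6 (remaining 1U)
16U → rack 7 (remaining 2U)
16U → rack 10 (remaining 26U)
15U → rack 5 (remaining 0U)
14U → rack 4 (remaining 0U)
12U → rack 3 (remaining 1U)
10U → rack 10 (remaining 16U)

10 racks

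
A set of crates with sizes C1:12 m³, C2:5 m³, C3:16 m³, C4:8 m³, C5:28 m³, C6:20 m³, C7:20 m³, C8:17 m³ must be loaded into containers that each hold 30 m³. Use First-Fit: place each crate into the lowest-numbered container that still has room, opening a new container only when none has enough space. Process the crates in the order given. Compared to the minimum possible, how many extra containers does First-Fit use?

1

First-Fit: [12,5,8] [16] [28] [20] [20] [17] → 6 containers.
Total size 126 m³; any packing needs at least ⌈126/30⌉ = 5 containers.
An optimal packing achieves that bound: [28] [20,8] [20,5] [17,12] [16] → 5 containers.
Excess: 6 − 5 = 1.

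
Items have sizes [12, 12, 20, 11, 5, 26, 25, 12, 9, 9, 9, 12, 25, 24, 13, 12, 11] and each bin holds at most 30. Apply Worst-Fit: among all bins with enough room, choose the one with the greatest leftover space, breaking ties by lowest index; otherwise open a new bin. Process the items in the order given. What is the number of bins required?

10 bins

12 → bin 1 (remaining 18)
12 → bin 1 (remaining 6)
20 → bin 2 (remaining 10)
11 → bin 3 (remaining 19)
5 → bin 3 (remaining 14)
26 → bin 4 (remaining 4)
25 → bin 5 (remaining 5)
12 → bin 3 (remaining 2)
9 → bin 2 (remaining 1)
9 → bin 6 (remaining 21)
9 → bin 6 (remaining 12)
12 → bin 6 (remaining 0)
25 → bin 7 (remaining 5)
24 → bin 8 (remaining 6)
13 → bin 9 (remaining 17)
12 → bin 9 (remaining 5)
11 → bin 10 (remaining 19)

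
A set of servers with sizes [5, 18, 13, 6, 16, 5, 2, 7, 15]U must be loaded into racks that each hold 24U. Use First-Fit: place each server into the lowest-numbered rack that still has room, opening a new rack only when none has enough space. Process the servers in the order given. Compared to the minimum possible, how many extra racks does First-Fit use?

First-Fit: [5,18] [13,6,5] [16,2] [7,15] → 4 racks.
Total size 87U; any packing needs at least ⌈87/24⌉ = 4 racks.
So 4 is already optimal.

0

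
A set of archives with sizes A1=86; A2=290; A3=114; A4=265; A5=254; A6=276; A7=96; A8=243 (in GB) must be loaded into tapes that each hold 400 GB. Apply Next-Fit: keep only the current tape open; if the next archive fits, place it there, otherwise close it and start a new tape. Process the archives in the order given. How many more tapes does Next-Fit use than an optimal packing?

Next-Fit: [86,290] [114,265] [254] [276,96] [243] → 5 tapes.
Total size 1624 GB; any packing needs at least ⌈1624/400⌉ = 5 tapes.
So 5 is already optimal.

0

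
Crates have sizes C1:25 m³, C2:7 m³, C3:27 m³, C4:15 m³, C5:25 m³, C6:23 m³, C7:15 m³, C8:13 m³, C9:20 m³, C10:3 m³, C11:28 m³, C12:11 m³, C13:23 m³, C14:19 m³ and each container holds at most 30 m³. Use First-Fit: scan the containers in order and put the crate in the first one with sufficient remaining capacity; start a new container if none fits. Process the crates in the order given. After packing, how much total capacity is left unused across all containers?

Put C1 (25 m³) in container 1; 5 m³ remain.
Put C2 (7 m³) in container 2; 23 m³ remain.
Put C3 (27 m³) in container 3; 3 m³ remain.
Put C4 (15 m³) in container 2; 8 m³ remain.
Put C5 (25 m³) in container 4; 5 m³ remain.
Put C6 (23 m³) in container 5; 7 m³ remain.
Put C7 (15 m³) in container 6; 15 m³ remain.
Put C8 (13 m³) in container 6; 2 m³ remain.
Put C9 (20 m³) in container 7; 10 m³ remain.
Put C10 (3 m³) in container 1; 2 m³ remain.
Put C11 (28 m³) in container 8; 2 m³ remain.
Put C12 (11 m³) in container 9; 19 m³ remain.
Put C13 (23 m³) in container 10; 7 m³ remain.
Put C14 (19 m³) in container 9; 0 m³ remain.
10 containers × 30 m³ = 300 m³; used 254 m³; unused 46 m³.

46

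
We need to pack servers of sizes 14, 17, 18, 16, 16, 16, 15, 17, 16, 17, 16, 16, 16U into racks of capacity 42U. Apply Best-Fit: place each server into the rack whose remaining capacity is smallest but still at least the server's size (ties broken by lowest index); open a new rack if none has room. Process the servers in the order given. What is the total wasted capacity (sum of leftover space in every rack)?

84

14U → rack 1 (remaining 28U)
17U → rack 1 (remaining 11U)
18U → rack 2 (remaining 24U)
16U → rack 2 (remaining 8U)
16U → rack 3 (remaining 26U)
16U → rack 3 (remaining 10U)
15U → rack 4 (remaining 27U)
17U → rack 4 (remaining 10U)
16U → rack 5 (remaining 26U)
17U → rack 5 (remaining 9U)
16U → rack 6 (remaining 26U)
16U → rack 6 (remaining 10U)
16U → rack 7 (remaining 26U)
7 racks × 42U = 294U; used 210U; unused 84U.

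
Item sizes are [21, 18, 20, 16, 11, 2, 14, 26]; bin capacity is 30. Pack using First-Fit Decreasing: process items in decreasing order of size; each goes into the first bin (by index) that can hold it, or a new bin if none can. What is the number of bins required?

5 bins

Sorted descending: 26, 21, 20, 18, 16, 14, 11, 2.
bin 1: place 26, 4 left
bin 2: place 21, 9 left
bin 3: place 20, 10 left
bin 4: place 18, 12 left
bin 5: place 16, 14 left
bin 5: place 14, 0 left
bin 4: place 11, 1 left
bin 1: place 2, 2 left
Final bins: [26,2] [21] [20] [18,11] [16,14].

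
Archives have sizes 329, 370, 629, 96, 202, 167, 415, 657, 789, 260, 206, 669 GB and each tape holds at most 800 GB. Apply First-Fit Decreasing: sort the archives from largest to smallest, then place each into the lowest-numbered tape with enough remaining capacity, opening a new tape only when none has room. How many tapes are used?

7

Sorted descending: 789, 669, 657, 629, 415, 370, 329, 260, 206, 202, 167, 96.
tape 1: place 789 GB, 11 GB left
tape 2: place 669 GB, 131 GB left
tape 3: place 657 GB, 143 GB left
tape 4: place 629 GB, 171 GB left
tape 5: place 415 GB, 385 GB left
tape 5: place 370 GB, 15 GB left
tape 6: place 329 GB, 471 GB left
tape 6: place 260 GB, 211 GB left
tape 6: place 206 GB, 5 GB left
tape 7: place 202 GB, 598 GB left
tape 4: place 167 GB, 4 GB left
tape 2: place 96 GB, 35 GB left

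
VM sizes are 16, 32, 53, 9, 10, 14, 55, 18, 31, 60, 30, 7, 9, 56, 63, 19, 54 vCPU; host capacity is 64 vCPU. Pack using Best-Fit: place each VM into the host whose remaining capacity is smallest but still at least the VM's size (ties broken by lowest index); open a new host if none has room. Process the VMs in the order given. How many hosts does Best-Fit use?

9

host 1: place 16 vCPU, 48 vCPU left
host 1: place 32 vCPU, 16 vCPU left
host 2: place 53 vCPU, 11 vCPU left
host 2: place 9 vCPU, 2 vCPU left
host 1: place 10 vCPU, 6 vCPU left
host 3: place 14 vCPU, 50 vCPU left
host 4: place 55 vCPU, 9 vCPU left
host 3: place 18 vCPU, 32 vCPU left
host 3: place 31 vCPU, 1 vCPU left
host 5: place 60 vCPU, 4 vCPU left
host 6: place 30 vCPU, 34 vCPU left
host 4: place 7 vCPU, 2 vCPU left
host 6: place 9 vCPU, 25 vCPU left
host 7: place 56 vCPU, 8 vCPU left
host 8: place 63 vCPU, 1 vCPU left
host 6: place 19 vCPU, 6 vCPU left
host 9: place 54 vCPU, 10 vCPU left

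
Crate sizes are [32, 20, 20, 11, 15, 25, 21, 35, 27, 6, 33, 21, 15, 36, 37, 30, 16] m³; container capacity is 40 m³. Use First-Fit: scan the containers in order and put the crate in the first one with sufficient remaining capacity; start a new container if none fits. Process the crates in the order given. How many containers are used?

12

32 m³ → container 1 (remaining 8 m³)
20 m³ → container 2 (remaining 20 m³)
20 m³ → container 2 (remaining 0 m³)
11 m³ → container 3 (remaining 29 m³)
15 m³ → container 3 (remaining 14 m³)
25 m³ → container 4 (remaining 15 m³)
21 m³ → container 5 (remaining 19 m³)
35 m³ → container 6 (remaining 5 m³)
27 m³ → container 7 (remaining 13 m³)
6 m³ → container 1 (remaining 2 m³)
33 m³ → container 8 (remaining 7 m³)
21 m³ → container 9 (remaining 19 m³)
15 m³ → container 4 (remaining 0 m³)
36 m³ → container 10 (remaining 4 m³)
37 m³ → container 11 (remaining 3 m³)
30 m³ → container 12 (remaining 10 m³)
16 m³ → container 5 (remaining 3 m³)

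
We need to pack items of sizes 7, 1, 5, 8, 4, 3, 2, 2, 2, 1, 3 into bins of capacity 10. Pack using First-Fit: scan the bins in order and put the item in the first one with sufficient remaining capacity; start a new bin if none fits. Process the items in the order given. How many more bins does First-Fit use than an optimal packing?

First-Fit: [7,1,2] [5,4,1] [8,2] [3,2,3] → 4 bins.
Total size 38; any packing needs at least ⌈38/10⌉ = 4 bins.
So 4 is already optimal.

0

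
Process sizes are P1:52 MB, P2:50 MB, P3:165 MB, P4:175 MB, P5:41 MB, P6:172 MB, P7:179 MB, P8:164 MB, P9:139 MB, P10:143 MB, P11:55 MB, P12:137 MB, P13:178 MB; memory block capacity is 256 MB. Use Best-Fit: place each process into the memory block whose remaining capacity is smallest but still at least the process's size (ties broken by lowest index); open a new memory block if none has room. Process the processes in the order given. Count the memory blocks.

9

memory block 1: place P1 (52 MB), 204 MB left
memory block 1: place P2 (50 MB), 154 MB left
memory block 2: place P3 (165 MB), 91 MB left
memory block 3: place P4 (175 MB), 81 MB left
memory block 3: place P5 (41 MB), 40 MB left
memory block 4: place P6 (172 MB), 84 MB left
memory block 5: place P7 (179 MB), 77 MB left
memory block 6: place P8 (164 MB), 92 MB left
memory block 1: place P9 (139 MB), 15 MB left
memory block 7: place P10 (143 MB), 113 MB left
memory block 5: place P11 (55 MB), 22 MB left
memory block 8: place P12 (137 MB), 119 MB left
memory block 9: place P13 (178 MB), 78 MB left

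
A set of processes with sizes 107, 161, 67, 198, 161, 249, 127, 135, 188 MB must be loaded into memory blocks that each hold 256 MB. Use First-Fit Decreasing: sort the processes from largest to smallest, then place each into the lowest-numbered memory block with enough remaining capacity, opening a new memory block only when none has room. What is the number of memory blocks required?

7

Sorted descending: 249, 198, 188, 161, 161, 135, 127, 107, 67.
249 MB → memory block 1 (remaining 7 MB)
198 MB → memory block 2 (remaining 58 MB)
188 MB → memory block 3 (remaining 68 MB)
161 MB → memory block 4 (remaining 95 MB)
161 MB → memory block 5 (remaining 95 MB)
135 MB → memory block 6 (remaining 121 MB)
127 MB → memory block 7 (remaining 129 MB)
107 MB → memory block 6 (remaining 14 MB)
67 MB → memory block 3 (remaining 1 MB)
Final memory blocks: [249] [198] [188,67] [161] [161] [135,107] [127].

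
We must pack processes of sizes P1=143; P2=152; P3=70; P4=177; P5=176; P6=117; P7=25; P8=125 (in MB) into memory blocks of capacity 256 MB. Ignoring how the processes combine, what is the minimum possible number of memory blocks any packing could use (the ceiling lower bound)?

Total size = 143 + 152 + 70 + 177 + 176 + 117 + 25 + 125 = 985 MB.
⌈985 / 256⌉ = 4.

4 memory blocks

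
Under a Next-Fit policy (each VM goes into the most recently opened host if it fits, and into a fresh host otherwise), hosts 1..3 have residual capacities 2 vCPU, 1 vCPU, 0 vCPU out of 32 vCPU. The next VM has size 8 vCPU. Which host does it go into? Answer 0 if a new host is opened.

Next-Fit only looks at host 3, which has 0 vCPU free.
8 vCPU does not fit, so a new host is opened.

0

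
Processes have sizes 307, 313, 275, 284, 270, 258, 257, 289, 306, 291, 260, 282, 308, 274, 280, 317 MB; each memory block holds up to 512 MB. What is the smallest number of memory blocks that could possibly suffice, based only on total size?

9

Total size = 307 + 313 + 275 + 284 + 270 + 258 + 257 + 289 + 306 + 291 + 260 + 282 + 308 + 274 + 280 + 317 = 4571 MB.
⌈4571 / 512⌉ = 9.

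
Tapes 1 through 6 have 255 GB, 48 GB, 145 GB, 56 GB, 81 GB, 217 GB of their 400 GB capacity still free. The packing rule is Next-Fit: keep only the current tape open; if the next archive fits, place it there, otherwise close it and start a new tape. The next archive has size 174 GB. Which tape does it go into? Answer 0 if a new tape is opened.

6

Next-Fit only looks at tape 6, which has 217 GB free.
174 GB fits there.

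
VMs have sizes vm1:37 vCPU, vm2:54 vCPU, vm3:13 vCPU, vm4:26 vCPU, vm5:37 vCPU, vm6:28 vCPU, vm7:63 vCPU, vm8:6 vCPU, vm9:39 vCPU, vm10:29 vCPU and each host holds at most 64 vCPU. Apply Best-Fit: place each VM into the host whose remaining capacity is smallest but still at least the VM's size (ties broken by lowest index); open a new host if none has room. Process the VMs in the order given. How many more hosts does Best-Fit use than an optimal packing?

0

Best-Fit: [37,13] [54,6] [26,37] [28,29] [63] [39] → 6 hosts.
Total size 332 vCPU; any packing needs at least ⌈332/64⌉ = 6 hosts.
So 6 is already optimal.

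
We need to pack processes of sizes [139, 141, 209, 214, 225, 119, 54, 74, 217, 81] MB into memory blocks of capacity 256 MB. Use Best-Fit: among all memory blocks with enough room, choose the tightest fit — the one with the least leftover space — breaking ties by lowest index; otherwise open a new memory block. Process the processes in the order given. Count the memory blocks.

7

memory block 1: place 139 MB, 117 MB left
memory block 2: place 141 MB, 115 MB left
memory block 3: place 209 MB, 47 MB left
memory block 4: place 214 MB, 42 MB left
memory block 5: place 225 MB, 31 MB left
memory block 6: place 119 MB, 137 MB left
memory block 2: place 54 MB, 61 MB left
memory block 1: place 74 MB, 43 MB left
memory block 7: place 217 MB, 39 MB left
memory block 6: place 81 MB, 56 MB left
Final memory blocks: [139,74] [141,54] [209] [214] [225] [119,81] [217].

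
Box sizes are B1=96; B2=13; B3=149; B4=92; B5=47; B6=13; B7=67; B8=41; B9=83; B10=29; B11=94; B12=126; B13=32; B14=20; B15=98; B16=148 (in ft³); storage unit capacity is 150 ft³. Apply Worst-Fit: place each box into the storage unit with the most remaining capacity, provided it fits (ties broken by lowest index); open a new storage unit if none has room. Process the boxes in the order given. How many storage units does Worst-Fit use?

9

storage unit 1: place B1 (96 ft³), 54 ft³ left
storage unit 1: place B2 (13 ft³), 41 ft³ left
storage unit 2: place B3 (149 ft³), 1 ft³ left
storage unit 3: place B4 (92 ft³), 58 ft³ left
storage unit 3: place B5 (47 ft³), 11 ft³ left
storage unit 1: place B6 (13 ft³), 28 ft³ left
storage unit 4: place B7 (67 ft³), 83 ft³ left
storage unit 4: place B8 (41 ft³), 42 ft³ left
storage unit 5: place B9 (83 ft³), 67 ft³ left
storage unit 5: place B10 (29 ft³), 38 ft³ left
storage unit 6: place B11 (94 ft³), 56 ft³ left
storage unit 7: place B12 (126 ft³), 24 ft³ left
storage unit 6: place B13 (32 ft³), 24 ft³ left
storage unit 4: place B14 (20 ft³), 22 ft³ left
storage unit 8: place B15 (98 ft³), 52 ft³ left
storage unit 9: place B16 (148 ft³), 2 ft³ left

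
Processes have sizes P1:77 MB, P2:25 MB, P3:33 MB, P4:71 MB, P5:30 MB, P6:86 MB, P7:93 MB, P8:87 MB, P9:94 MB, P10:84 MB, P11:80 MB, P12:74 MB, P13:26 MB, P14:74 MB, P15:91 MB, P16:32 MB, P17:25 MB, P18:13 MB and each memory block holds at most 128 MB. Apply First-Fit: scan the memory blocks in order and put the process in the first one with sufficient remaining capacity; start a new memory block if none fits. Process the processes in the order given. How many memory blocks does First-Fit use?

11

memory block 1: place P1 (77 MB), 51 MB left
memory block 1: place P2 (25 MB), 26 MB left
memory block 2: place P3 (33 MB), 95 MB left
memory block 2: place P4 (71 MB), 24 MB left
memory block 3: place P5 (30 MB), 98 MB left
memory block 3: place P6 (86 MB), 12 MB left
memory block 4: place P7 (93 MB), 35 MB left
memory block 5: place P8 (87 MB), 41 MB left
memory block 6: place P9 (94 MB), 34 MB left
memory block 7: place P10 (84 MB), 44 MB left
memory block 8: place P11 (80 MB), 48 MB left
memory block 9: place P12 (74 MB), 54 MB left
memory block 1: place P13 (26 MB), 0 MB left
memory block 10: place P14 (74 MB), 54 MB left
memory block 11: place P15 (91 MB), 37 MB left
memory block 4: place P16 (32 MB), 3 MB left
memory block 5: place P17 (25 MB), 16 MB left
memory block 2: place P18 (13 MB), 11 MB left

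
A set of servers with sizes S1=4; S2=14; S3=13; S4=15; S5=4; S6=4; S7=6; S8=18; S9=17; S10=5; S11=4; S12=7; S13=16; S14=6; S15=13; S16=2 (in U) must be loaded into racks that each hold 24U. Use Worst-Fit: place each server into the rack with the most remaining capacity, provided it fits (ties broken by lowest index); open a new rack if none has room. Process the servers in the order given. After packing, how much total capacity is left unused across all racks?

Put S1 (4U) in rack 1; 20U remain.
Put S2 (14U) in rack 1; 6U remain.
Put S3 (13U) in rack 2; 11U remain.
Put S4 (15U) in rack 3; 9U remain.
Put S5 (4U) in rack 2; 7U remain.
Put S6 (4U) in rack 3; 5U remain.
Put S7 (6U) in rack 2; 1U remain.
Put S8 (18U) in rack 4; 6U remain.
Put S9 (17U) in rack 5; 7U remain.
Put S10 (5U) in rack 5; 2U remain.
Put S11 (4U) in rack 1; 2U remain.
Put S12 (7U) in rack 6; 17U remain.
Put S13 (16U) in rack 6; 1U remain.
Put S14 (6U) in rack 4; 0U remain.
Put S15 (13U) in rack 7; 11U remain.
Put S16 (2U) in rack 7; 9U remain.
7 racks × 24U = 168U; used 148U; unused 20U.

20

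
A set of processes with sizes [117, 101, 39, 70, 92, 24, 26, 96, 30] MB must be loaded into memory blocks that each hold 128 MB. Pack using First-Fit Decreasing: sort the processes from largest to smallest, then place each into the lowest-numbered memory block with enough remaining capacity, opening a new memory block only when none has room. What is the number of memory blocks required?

5

Sorted descending: 117, 101, 96, 92, 70, 39, 30, 26, 24.
memory block 1: place 117 MB, 11 MB left
memory block 2: place 101 MB, 27 MB left
memory block 3: place 96 MB, 32 MB left
memory block 4: place 92 MB, 36 MB left
memory block 5: place 70 MB, 58 MB left
memory block 5: place 39 MB, 19 MB left
memory block 3: place 30 MB, 2 MB left
memory block 2: place 26 MB, 1 MB left
memory block 4: place 24 MB, 12 MB left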